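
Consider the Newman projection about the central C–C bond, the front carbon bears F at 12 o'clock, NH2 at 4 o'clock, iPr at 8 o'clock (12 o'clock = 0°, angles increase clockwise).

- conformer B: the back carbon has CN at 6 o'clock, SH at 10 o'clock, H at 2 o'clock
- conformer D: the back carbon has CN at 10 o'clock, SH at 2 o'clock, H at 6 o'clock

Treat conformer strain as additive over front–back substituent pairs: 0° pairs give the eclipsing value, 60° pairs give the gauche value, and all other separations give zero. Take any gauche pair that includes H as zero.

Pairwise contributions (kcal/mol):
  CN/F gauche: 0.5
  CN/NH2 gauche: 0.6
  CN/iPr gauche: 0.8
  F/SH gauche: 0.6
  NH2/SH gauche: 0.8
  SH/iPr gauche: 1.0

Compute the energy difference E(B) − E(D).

B (staggered): F(0°)/SH(300°) gauche 0.6; NH2(120°)/CN(180°) gauche 0.6; iPr(240°)/CN(180°) gauche 0.8; iPr(240°)/SH(300°) gauche 1.0 → 3.0 kcal/mol.
D (staggered): F(0°)/CN(300°) gauche 0.5; F(0°)/SH(60°) gauche 0.6; NH2(120°)/SH(60°) gauche 0.8; iPr(240°)/CN(300°) gauche 0.8 → 2.7 kcal/mol.
E(B) − E(D) = 3.0 − 2.7 = +0.3 kcal/mol.

+0.3 kcal/mol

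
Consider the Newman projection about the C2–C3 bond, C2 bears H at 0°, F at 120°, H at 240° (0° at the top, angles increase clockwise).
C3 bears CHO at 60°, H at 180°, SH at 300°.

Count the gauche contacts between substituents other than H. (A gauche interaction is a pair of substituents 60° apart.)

1

Non-H gauche pairs: F(120°)/CHO(60°) — 1 interaction.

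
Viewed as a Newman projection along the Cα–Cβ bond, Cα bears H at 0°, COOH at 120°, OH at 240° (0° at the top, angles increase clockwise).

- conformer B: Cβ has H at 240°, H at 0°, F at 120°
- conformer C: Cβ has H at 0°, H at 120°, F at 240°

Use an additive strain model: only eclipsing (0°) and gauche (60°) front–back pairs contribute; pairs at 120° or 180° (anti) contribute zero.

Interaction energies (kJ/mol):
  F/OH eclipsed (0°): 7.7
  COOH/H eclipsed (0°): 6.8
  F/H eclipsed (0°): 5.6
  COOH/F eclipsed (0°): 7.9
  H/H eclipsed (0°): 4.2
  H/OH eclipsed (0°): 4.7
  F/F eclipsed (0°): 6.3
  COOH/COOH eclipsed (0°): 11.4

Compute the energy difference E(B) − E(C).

B (eclipsed): H–H eclipsed, COOH–F eclipsed, OH–H eclipsed; 4.2 + 7.9 + 4.7 = 16.8 kJ/mol.
C (eclipsed): H–H eclipsed, COOH–H eclipsed, OH–F eclipsed; 4.2 + 6.8 + 7.7 = 18.7 kJ/mol.
E(B) − E(C) = 16.8 − 18.7 = -1.9 kJ/mol.

-1.9 kJ/mol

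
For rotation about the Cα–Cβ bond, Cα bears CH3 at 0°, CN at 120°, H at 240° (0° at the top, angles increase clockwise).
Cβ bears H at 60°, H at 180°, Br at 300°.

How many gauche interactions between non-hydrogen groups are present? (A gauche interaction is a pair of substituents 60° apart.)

1

Non-H gauche pairs: CH3(0°)/Br(300°) — 1 interaction.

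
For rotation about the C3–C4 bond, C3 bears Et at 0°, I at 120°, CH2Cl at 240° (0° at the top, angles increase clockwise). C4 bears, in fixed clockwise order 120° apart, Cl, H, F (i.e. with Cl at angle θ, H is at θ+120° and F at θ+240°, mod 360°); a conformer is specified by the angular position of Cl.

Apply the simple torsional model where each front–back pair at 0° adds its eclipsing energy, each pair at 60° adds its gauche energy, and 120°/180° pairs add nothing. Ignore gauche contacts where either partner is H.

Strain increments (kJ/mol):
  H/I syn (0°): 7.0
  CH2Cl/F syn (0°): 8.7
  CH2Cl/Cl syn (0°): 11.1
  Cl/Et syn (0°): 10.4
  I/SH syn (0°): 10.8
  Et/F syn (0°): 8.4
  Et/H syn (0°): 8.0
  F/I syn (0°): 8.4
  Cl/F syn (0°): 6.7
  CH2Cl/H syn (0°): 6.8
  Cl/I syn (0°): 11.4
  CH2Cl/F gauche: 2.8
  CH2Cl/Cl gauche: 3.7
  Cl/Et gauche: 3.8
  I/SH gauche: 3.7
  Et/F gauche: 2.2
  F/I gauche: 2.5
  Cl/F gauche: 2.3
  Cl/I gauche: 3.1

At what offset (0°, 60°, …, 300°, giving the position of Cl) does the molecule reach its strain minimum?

Cl at 0° (eclipsed): Et(0°)/Cl(0°) eclipsed 10.4; I(120°)/H(120°) eclipsed 7.0; CH2Cl(240°)/F(240°) eclipsed 8.7 → 26.1 kJ/mol.
Cl at 60° (staggered): Et(0°)/Cl(60°) gauche 3.8; Et(0°)/F(300°) gauche 2.2; I(120°)/Cl(60°) gauche 3.1; CH2Cl(240°)/F(300°) gauche 2.8 → 11.9 kJ/mol.
Cl at 120° (eclipsed): Et(0°)/F(0°) eclipsed 8.4; I(120°)/Cl(120°) eclipsed 11.4; CH2Cl(240°)/H(240°) eclipsed 6.8 → 26.6 kJ/mol.
Cl at 180° (staggered): Et(0°)/F(60°) gauche 2.2; I(120°)/Cl(180°) gauche 3.1; I(120°)/F(60°) gauche 2.5; CH2Cl(240°)/Cl(180°) gauche 3.7 → 11.5 kJ/mol.
Cl at 240° (eclipsed): Et(0°)/H(0°) eclipsed 8.0; I(120°)/F(120°) eclipsed 8.4; CH2Cl(240°)/Cl(240°) eclipsed 11.1 → 27.5 kJ/mol.
Cl at 300° (staggered): Et(0°)/Cl(300°) gauche 3.8; I(120°)/F(180°) gauche 2.5; CH2Cl(240°)/Cl(300°) gauche 3.7; CH2Cl(240°)/F(180°) gauche 2.8 → 12.8 kJ/mol.
The minimum (11.5 kJ/mol) occurs with Cl at 180°.

180°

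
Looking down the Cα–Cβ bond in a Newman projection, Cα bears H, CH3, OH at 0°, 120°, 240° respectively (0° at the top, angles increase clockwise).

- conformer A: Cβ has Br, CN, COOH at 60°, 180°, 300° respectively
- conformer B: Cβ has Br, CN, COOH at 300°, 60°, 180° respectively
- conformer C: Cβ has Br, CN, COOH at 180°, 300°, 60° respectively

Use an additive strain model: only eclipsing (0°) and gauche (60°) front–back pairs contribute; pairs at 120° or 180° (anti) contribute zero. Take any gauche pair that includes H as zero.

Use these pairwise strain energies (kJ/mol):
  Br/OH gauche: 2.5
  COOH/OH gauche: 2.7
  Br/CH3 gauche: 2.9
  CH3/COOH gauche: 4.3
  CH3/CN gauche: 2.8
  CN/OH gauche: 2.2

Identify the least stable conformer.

A (staggered): CH3(120°)/Br(60°) gauche 2.9; CH3(120°)/CN(180°) gauche 2.8; OH(240°)/CN(180°) gauche 2.2; OH(240°)/COOH(300°) gauche 2.7 → 10.6 kJ/mol.
B (staggered): CH3(120°)/CN(60°) gauche 2.8; CH3(120°)/COOH(180°) gauche 4.3; OH(240°)/Br(300°) gauche 2.5; OH(240°)/COOH(180°) gauche 2.7 → 12.3 kJ/mol.
C (staggered): CH3(120°)/Br(180°) gauche 2.9; CH3(120°)/COOH(60°) gauche 4.3; OH(240°)/Br(180°) gauche 2.5; OH(240°)/CN(300°) gauche 2.2 → 11.9 kJ/mol.
B has the highest total (12.3 kJ/mol).

B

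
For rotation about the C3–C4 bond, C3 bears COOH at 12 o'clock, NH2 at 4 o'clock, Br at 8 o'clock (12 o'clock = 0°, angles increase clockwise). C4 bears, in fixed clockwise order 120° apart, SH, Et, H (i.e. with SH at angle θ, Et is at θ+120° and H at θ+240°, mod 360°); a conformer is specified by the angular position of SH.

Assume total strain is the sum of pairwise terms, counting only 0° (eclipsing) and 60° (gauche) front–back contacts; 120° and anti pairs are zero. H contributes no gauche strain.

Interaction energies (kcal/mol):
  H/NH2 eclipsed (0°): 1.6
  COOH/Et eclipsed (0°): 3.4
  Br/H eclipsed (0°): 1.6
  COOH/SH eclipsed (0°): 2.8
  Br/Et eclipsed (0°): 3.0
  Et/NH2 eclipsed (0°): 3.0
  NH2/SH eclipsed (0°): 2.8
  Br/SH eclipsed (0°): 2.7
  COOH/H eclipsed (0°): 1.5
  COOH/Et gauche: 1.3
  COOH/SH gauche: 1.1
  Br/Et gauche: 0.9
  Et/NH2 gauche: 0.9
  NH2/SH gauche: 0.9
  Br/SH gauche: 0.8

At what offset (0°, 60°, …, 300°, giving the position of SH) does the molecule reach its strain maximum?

SH at 0° (eclipsed): COOH–SH eclipsed, NH2–Et eclipsed, Br–H eclipsed; 2.8 + 3.0 + 1.6 = 7.4 kcal/mol.
SH at 60° (staggered): COOH–SH gauche, NH2–SH gauche, NH2–Et gauche, Br–Et gauche; 1.1 + 0.9 + 0.9 + 0.9 = 3.8 kcal/mol.
SH at 120° (eclipsed): COOH–H eclipsed, NH2–SH eclipsed, Br–Et eclipsed; 1.5 + 2.8 + 3.0 = 7.3 kcal/mol.
SH at 180° (staggered): COOH–Et gauche, NH2–SH gauche, Br–SH gauche, Br–Et gauche; 1.3 + 0.9 + 0.8 + 0.9 = 3.9 kcal/mol.
SH at 240° (eclipsed): COOH–Et eclipsed, NH2–H eclipsed, Br–SH eclipsed; 3.4 + 1.6 + 2.7 = 7.7 kcal/mol.
SH at 300° (staggered): COOH–SH gauche, COOH–Et gauche, NH2–Et gauche, Br–SH gauche; 1.1 + 1.3 + 0.9 + 0.8 = 4.1 kcal/mol.
The maximum (7.7 kcal/mol) occurs with SH at 240°.

240°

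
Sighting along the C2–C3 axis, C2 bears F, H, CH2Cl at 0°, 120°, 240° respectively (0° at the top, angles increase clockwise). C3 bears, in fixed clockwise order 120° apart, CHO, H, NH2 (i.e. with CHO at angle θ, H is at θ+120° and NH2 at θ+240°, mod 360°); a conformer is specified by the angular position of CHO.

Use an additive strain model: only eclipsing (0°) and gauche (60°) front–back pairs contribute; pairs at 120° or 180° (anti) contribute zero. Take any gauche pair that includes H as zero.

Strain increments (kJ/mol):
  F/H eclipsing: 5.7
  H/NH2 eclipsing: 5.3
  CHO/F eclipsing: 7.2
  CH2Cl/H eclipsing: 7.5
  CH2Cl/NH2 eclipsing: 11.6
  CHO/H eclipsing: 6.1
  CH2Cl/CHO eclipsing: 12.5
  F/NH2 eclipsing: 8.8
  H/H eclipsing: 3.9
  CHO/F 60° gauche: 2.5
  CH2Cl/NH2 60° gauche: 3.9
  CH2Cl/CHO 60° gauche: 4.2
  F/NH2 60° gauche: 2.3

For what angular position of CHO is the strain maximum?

240°

CHO at 0° (eclipsed): F(0°)/CHO(0°) eclipsed 7.2; H(120°)/H(120°) eclipsed 3.9; CH2Cl(240°)/NH2(240°) eclipsed 11.6 → 22.7 kJ/mol.
CHO at 60° (staggered): F(0°)/CHO(60°) gauche 2.5; F(0°)/NH2(300°) gauche 2.3; CH2Cl(240°)/NH2(300°) gauche 3.9 → 8.7 kJ/mol.
CHO at 120° (eclipsed): F(0°)/NH2(0°) eclipsed 8.8; H(120°)/CHO(120°) eclipsed 6.1; CH2Cl(240°)/H(240°) eclipsed 7.5 → 22.4 kJ/mol.
CHO at 180° (staggered): F(0°)/NH2(60°) gauche 2.3; CH2Cl(240°)/CHO(180°) gauche 4.2 → 6.5 kJ/mol.
CHO at 240° (eclipsed): F(0°)/H(0°) eclipsed 5.7; H(120°)/NH2(120°) eclipsed 5.3; CH2Cl(240°)/CHO(240°) eclipsed 12.5 → 23.5 kJ/mol.
CHO at 300° (staggered): F(0°)/CHO(300°) gauche 2.5; CH2Cl(240°)/CHO(300°) gauche 4.2; CH2Cl(240°)/NH2(180°) gauche 3.9 → 10.6 kJ/mol.
The maximum (23.5 kJ/mol) occurs with CHO at 240°.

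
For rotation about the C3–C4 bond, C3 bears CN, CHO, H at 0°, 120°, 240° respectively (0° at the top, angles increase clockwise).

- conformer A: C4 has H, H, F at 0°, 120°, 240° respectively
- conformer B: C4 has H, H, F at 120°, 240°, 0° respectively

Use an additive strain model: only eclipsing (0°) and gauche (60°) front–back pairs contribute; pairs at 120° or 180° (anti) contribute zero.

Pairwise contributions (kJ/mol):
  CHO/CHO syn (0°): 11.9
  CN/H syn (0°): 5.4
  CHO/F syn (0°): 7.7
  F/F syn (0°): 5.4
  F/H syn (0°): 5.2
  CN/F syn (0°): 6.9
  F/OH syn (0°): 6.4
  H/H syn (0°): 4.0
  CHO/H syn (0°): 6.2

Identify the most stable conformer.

A

A (eclipsed): CN(0°)/H(0°) eclipsed 5.4; CHO(120°)/H(120°) eclipsed 6.2; H(240°)/F(240°) eclipsed 5.2 → 16.8 kJ/mol.
B (eclipsed): CN(0°)/F(0°) eclipsed 6.9; CHO(120°)/H(120°) eclipsed 6.2; H(240°)/H(240°) eclipsed 4.0 → 17.1 kJ/mol.
A has the lowest total (16.8 kJ/mol).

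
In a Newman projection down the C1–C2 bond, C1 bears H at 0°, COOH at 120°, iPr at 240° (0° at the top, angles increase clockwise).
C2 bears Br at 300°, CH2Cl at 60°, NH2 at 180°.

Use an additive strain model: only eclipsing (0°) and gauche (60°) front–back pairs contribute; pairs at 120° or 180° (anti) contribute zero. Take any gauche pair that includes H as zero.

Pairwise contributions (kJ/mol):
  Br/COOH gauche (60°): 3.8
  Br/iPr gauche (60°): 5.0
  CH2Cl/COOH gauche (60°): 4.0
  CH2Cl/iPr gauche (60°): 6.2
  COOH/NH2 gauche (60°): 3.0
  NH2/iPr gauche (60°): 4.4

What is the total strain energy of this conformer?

This conformer (staggered): COOH(120°)/CH2Cl(60°) gauche 4.0; COOH(120°)/NH2(180°) gauche 3.0; iPr(240°)/Br(300°) gauche 5.0; iPr(240°)/NH2(180°) gauche 4.4 → 16.4 kJ/mol.

16.4 kJ/mol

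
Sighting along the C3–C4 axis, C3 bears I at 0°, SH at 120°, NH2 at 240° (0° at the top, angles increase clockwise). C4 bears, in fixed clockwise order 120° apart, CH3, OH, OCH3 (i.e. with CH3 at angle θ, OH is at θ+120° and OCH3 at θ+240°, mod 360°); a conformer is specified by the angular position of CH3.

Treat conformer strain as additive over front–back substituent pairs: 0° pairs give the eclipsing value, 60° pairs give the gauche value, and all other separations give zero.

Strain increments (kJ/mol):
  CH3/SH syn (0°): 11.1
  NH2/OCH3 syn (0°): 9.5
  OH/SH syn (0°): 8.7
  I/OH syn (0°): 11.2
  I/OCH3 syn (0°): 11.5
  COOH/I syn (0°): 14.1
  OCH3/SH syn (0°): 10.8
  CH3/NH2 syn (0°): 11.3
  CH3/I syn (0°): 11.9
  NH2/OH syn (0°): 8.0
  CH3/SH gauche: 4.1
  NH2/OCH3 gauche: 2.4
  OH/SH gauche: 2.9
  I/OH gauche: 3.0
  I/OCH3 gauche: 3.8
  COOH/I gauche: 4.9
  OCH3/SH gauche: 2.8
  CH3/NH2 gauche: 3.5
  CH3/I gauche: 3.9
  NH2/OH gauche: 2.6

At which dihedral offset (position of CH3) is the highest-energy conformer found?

CH3 at 0° (eclipsed): I–CH3 eclipsed, SH–OH eclipsed, NH2–OCH3 eclipsed; 11.9 + 8.7 + 9.5 = 30.1 kJ/mol.
CH3 at 60° (staggered): I–CH3 gauche, I–OCH3 gauche, SH–CH3 gauche, SH–OH gauche, NH2–OH gauche, NH2–OCH3 gauche; 3.9 + 3.8 + 4.1 + 2.9 + 2.6 + 2.4 = 19.7 kJ/mol.
CH3 at 120° (eclipsed): I–OCH3 eclipsed, SH–CH3 eclipsed, NH2–OH eclipsed; 11.5 + 11.1 + 8.0 = 30.6 kJ/mol.
CH3 at 180° (staggered): I–OH gauche, I–OCH3 gauche, SH–CH3 gauche, SH–OCH3 gauche, NH2–CH3 gauche, NH2–OH gauche; 3.0 + 3.8 + 4.1 + 2.8 + 3.5 + 2.6 = 19.8 kJ/mol.
CH3 at 240° (eclipsed): I–OH eclipsed, SH–OCH3 eclipsed, NH2–CH3 eclipsed; 11.2 + 10.8 + 11.3 = 33.3 kJ/mol.
CH3 at 300° (staggered): I–CH3 gauche, I–OH gauche, SH–OH gauche, SH–OCH3 gauche, NH2–CH3 gauche, NH2–OCH3 gauche; 3.9 + 3.0 + 2.9 + 2.8 + 3.5 + 2.4 = 18.5 kJ/mol.
The maximum (33.3 kJ/mol) occurs with CH3 at 240°.

240°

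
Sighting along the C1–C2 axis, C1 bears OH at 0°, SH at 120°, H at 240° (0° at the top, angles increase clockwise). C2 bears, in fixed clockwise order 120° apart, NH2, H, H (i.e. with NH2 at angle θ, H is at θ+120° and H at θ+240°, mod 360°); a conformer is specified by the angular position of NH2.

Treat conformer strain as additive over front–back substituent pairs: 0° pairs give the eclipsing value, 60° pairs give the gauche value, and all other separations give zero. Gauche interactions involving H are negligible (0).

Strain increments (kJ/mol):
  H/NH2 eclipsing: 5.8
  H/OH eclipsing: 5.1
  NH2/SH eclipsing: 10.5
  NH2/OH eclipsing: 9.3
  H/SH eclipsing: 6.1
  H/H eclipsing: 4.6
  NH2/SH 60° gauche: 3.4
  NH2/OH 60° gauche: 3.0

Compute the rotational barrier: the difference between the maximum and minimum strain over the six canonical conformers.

NH2 at 0° (eclipsed): OH(0°)/NH2(0°) eclipsed 9.3; SH(120°)/H(120°) eclipsed 6.1; H(240°)/H(240°) eclipsed 4.6 → 20.0 kJ/mol.
NH2 at 60° (staggered): OH(0°)/NH2(60°) gauche 3.0; SH(120°)/NH2(60°) gauche 3.4 → 6.4 kJ/mol.
NH2 at 120° (eclipsed): OH(0°)/H(0°) eclipsed 5.1; SH(120°)/NH2(120°) eclipsed 10.5; H(240°)/H(240°) eclipsed 4.6 → 20.2 kJ/mol.
NH2 at 180° (staggered): SH(120°)/NH2(180°) gauche 3.4 → 3.4 kJ/mol.
NH2 at 240° (eclipsed): OH(0°)/H(0°) eclipsed 5.1; SH(120°)/H(120°) eclipsed 6.1; H(240°)/NH2(240°) eclipsed 5.8 → 17.0 kJ/mol.
NH2 at 300° (staggered): OH(0°)/NH2(300°) gauche 3.0 → 3.0 kJ/mol.
Max at 120° (20.2 kJ/mol), min at 300° (3.0 kJ/mol); barrier = 17.2 kJ/mol.

17.2 kJ/mol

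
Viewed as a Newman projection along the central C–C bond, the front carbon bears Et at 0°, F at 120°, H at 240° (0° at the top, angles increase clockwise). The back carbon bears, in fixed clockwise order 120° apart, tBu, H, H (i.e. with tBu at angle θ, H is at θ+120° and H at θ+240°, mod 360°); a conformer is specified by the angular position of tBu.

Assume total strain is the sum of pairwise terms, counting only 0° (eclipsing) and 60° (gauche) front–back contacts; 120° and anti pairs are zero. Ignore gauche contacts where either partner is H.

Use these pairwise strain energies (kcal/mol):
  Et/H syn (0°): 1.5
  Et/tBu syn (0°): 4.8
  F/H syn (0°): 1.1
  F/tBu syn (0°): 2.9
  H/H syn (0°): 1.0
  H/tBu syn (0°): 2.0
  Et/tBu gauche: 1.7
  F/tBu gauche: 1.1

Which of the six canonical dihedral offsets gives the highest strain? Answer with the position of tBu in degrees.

0°

tBu at 0° (eclipsed): Et(0°)/tBu(0°) eclipsed 4.8; F(120°)/H(120°) eclipsed 1.1; H(240°)/H(240°) eclipsed 1.0 → 6.9 kcal/mol.
tBu at 60° (staggered): Et(0°)/tBu(60°) gauche 1.7; F(120°)/tBu(60°) gauche 1.1 → 2.8 kcal/mol.
tBu at 120° (eclipsed): Et(0°)/H(0°) eclipsed 1.5; F(120°)/tBu(120°) eclipsed 2.9; H(240°)/H(240°) eclipsed 1.0 → 5.4 kcal/mol.
tBu at 180° (staggered): F(120°)/tBu(180°) gauche 1.1 → 1.1 kcal/mol.
tBu at 240° (eclipsed): Et(0°)/H(0°) eclipsed 1.5; F(120°)/H(120°) eclipsed 1.1; H(240°)/tBu(240°) eclipsed 2.0 → 4.6 kcal/mol.
tBu at 300° (staggered): Et(0°)/tBu(300°) gauche 1.7 → 1.7 kcal/mol.
The maximum (6.9 kcal/mol) occurs with tBu at 0°.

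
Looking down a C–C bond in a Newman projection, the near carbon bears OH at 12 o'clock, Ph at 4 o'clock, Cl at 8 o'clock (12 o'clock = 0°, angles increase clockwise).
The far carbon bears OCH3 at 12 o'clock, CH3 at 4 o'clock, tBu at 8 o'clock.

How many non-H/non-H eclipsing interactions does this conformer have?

Non-H eclipsing pairs: OH(0°)/OCH3(0°); Ph(120°)/CH3(120°); Cl(240°)/tBu(240°) — 3 interactions.

3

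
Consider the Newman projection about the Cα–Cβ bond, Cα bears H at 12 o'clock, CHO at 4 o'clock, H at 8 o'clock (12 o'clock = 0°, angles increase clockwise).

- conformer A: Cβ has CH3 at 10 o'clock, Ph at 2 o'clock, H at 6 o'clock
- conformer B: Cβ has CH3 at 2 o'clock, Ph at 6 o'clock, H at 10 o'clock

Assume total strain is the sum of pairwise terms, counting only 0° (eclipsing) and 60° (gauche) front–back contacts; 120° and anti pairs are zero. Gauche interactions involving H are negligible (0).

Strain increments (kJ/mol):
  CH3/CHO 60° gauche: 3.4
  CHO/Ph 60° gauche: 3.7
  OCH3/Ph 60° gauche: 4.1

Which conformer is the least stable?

A is staggered. CHO at 120° is gauche with Ph at 60° (3.7). Total 3.7 kJ/mol.
B is staggered. CHO at 120° is gauche with CH3 at 60° (3.4); CHO at 120° is gauche with Ph at 180° (3.7). Total 7.1 kJ/mol.
B has the highest total (7.1 kJ/mol).

B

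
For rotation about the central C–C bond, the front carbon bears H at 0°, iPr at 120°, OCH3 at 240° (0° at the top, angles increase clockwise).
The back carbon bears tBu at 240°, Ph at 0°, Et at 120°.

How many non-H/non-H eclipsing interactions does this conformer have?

2

Non-H eclipsing pairs: iPr(120°)/Et(120°); OCH3(240°)/tBu(240°) — 2 interactions.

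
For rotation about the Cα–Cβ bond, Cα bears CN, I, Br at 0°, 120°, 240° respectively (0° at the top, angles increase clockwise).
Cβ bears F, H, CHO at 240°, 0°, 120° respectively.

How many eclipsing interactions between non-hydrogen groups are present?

2

Non-H eclipsing pairs: I(120°)/CHO(120°); Br(240°)/F(240°) — 2 interactions.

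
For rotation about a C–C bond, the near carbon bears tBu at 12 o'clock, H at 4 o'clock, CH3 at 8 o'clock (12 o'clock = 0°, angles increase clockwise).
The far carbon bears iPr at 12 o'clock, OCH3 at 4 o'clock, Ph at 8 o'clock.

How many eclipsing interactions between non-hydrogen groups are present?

Non-H eclipsing pairs: tBu(0°)/iPr(0°); CH3(240°)/Ph(240°) — 2 interactions.

2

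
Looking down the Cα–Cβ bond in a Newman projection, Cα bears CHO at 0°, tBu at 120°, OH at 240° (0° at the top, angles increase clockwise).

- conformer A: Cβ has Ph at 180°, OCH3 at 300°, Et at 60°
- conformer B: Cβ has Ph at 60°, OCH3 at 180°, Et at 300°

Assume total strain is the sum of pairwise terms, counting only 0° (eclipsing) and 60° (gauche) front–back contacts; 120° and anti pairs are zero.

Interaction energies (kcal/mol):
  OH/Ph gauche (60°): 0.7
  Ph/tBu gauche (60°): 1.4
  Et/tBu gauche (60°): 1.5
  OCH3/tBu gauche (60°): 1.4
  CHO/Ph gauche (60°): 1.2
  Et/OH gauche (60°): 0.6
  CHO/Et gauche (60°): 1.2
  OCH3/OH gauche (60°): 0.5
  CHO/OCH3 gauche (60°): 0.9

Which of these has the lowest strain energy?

A

A (staggered): CHO–OCH3 gauche, CHO–Et gauche, tBu–Ph gauche, tBu–Et gauche, OH–Ph gauche, OH–OCH3 gauche; 0.9 + 1.2 + 1.4 + 1.5 + 0.7 + 0.5 = 6.2 kcal/mol.
B (staggered): CHO–Ph gauche, CHO–Et gauche, tBu–Ph gauche, tBu–OCH3 gauche, OH–OCH3 gauche, OH–Et gauche; 1.2 + 1.2 + 1.4 + 1.4 + 0.5 + 0.6 = 6.3 kcal/mol.
A has the lowest total (6.2 kcal/mol).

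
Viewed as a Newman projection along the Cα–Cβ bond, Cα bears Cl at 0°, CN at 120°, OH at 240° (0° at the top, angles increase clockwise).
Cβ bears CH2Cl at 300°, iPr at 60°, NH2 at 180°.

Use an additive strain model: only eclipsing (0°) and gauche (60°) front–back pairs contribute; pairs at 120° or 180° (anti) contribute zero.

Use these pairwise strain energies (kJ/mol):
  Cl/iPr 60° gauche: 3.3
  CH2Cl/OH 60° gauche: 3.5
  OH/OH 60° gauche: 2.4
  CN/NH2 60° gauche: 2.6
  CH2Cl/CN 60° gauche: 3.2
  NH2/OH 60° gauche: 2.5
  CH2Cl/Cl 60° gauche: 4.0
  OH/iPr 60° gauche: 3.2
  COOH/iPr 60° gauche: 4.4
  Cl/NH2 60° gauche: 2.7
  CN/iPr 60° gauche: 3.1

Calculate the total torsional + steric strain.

This conformer (staggered): Cl–CH2Cl gauche, Cl–iPr gauche, CN–iPr gauche, CN–NH2 gauche, OH–CH2Cl gauche, OH–NH2 gauche; 4.0 + 3.3 + 3.1 + 2.6 + 3.5 + 2.5 = 19.0 kJ/mol.

19.0 kJ/mol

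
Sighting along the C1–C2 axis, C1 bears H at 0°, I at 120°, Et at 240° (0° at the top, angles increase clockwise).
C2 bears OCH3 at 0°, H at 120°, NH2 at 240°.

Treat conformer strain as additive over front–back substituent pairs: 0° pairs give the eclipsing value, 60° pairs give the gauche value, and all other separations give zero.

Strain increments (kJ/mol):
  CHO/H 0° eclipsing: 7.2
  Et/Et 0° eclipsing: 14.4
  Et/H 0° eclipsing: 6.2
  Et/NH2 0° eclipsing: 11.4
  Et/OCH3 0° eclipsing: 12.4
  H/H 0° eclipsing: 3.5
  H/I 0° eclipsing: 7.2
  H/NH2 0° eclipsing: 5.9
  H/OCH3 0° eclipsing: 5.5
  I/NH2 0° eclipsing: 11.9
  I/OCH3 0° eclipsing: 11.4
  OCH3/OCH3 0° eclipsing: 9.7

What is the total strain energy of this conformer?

This conformer is eclipsed. H at 0° is eclipsed with OCH3 at 0° (5.5); I at 120° is eclipsed with H at 120° (7.2); Et at 240° is eclipsed with NH2 at 240° (11.4). Total 24.1 kJ/mol.

24.1 kJ/mol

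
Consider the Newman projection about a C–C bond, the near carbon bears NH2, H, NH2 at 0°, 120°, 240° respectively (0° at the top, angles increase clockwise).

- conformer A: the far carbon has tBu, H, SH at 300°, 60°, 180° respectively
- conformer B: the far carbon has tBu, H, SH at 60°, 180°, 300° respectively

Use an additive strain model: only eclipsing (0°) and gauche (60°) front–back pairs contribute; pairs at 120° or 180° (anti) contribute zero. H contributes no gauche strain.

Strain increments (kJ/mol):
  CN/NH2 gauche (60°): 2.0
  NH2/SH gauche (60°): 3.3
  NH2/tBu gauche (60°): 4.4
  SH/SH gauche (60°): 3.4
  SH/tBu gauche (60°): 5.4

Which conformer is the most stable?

A (staggered): NH2–tBu gauche, NH2–tBu gauche, NH2–SH gauche; 4.4 + 4.4 + 3.3 = 12.1 kJ/mol.
B (staggered): NH2–tBu gauche, NH2–SH gauche, NH2–SH gauche; 4.4 + 3.3 + 3.3 = 11.0 kJ/mol.
B has the lowest total (11.0 kJ/mol).

B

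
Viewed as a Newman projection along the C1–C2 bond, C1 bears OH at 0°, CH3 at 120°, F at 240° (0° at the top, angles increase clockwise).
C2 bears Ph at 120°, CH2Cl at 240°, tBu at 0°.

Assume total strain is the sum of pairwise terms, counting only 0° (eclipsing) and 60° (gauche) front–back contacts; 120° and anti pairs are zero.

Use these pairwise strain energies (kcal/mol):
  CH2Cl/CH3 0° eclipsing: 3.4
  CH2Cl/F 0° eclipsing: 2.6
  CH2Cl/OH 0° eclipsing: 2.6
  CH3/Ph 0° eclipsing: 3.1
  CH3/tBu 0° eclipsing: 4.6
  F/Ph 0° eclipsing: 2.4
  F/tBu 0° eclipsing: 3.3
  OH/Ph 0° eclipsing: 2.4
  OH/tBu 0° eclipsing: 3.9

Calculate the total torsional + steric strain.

9.6 kcal/mol

This conformer is eclipsed. OH at 0° is eclipsed with tBu at 0° (3.9); CH3 at 120° is eclipsed with Ph at 120° (3.1); F at 240° is eclipsed with CH2Cl at 240° (2.6). Total 9.6 kcal/mol.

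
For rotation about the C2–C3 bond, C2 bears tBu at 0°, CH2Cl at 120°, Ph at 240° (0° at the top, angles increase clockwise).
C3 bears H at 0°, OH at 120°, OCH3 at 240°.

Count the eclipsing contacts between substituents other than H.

2

Non-H eclipsing pairs: CH2Cl(120°)/OH(120°); Ph(240°)/OCH3(240°) — 2 interactions.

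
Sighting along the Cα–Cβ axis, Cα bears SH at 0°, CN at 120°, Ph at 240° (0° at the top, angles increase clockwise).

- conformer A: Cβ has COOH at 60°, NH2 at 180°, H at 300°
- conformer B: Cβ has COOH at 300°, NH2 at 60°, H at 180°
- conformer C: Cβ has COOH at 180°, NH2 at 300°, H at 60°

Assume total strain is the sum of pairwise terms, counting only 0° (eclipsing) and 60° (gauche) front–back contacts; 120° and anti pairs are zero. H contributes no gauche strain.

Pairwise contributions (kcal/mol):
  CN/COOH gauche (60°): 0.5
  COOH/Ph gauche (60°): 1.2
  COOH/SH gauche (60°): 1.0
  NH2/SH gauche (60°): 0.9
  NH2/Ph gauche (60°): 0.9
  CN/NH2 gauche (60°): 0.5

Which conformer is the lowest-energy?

A (staggered): SH–COOH gauche, CN–COOH gauche, CN–NH2 gauche, Ph–NH2 gauche; 1.0 + 0.5 + 0.5 + 0.9 = 2.9 kcal/mol.
B (staggered): SH–COOH gauche, SH–NH2 gauche, CN–NH2 gauche, Ph–COOH gauche; 1.0 + 0.9 + 0.5 + 1.2 = 3.6 kcal/mol.
C (staggered): SH–NH2 gauche, CN–COOH gauche, Ph–COOH gauche, Ph–NH2 gauche; 0.9 + 0.5 + 1.2 + 0.9 = 3.5 kcal/mol.
A has the lowest total (2.9 kcal/mol).

A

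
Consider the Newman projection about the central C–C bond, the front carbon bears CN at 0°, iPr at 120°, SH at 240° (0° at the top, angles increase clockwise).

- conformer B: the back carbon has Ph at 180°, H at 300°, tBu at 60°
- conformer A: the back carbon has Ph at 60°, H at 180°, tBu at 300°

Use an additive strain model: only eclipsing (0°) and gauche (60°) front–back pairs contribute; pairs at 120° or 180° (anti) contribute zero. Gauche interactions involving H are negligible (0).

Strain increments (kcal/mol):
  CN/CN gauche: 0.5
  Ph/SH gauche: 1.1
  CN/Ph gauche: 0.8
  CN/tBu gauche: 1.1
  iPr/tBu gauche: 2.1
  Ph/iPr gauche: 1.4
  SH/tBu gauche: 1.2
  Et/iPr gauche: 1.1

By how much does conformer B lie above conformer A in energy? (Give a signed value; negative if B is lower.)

B (staggered): CN(0°)/tBu(60°) gauche 1.1; iPr(120°)/Ph(180°) gauche 1.4; iPr(120°)/tBu(60°) gauche 2.1; SH(240°)/Ph(180°) gauche 1.1 → 5.7 kcal/mol.
A (staggered): CN(0°)/Ph(60°) gauche 0.8; CN(0°)/tBu(300°) gauche 1.1; iPr(120°)/Ph(60°) gauche 1.4; SH(240°)/tBu(300°) gauche 1.2 → 4.5 kcal/mol.
E(B) − E(A) = 5.7 − 4.5 = +1.2 kcal/mol.

+1.2 kcal/mol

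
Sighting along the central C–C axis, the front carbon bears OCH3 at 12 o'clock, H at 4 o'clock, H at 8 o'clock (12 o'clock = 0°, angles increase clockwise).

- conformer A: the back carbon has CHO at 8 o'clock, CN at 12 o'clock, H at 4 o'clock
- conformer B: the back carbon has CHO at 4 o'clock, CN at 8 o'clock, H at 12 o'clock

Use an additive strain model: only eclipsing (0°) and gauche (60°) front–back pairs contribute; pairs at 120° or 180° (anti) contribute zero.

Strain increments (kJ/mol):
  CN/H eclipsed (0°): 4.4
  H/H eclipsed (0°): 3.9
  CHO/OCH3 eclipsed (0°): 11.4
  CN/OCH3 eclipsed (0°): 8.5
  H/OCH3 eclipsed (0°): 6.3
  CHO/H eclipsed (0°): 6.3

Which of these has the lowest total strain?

B

A is eclipsed. OCH3 at 0° is eclipsed with CN at 0° (8.5); H at 120° is eclipsed with H at 120° (3.9); H at 240° is eclipsed with CHO at 240° (6.3). Total 18.7 kJ/mol.
B is eclipsed. OCH3 at 0° is eclipsed with H at 0° (6.3); H at 120° is eclipsed with CHO at 120° (6.3); H at 240° is eclipsed with CN at 240° (4.4). Total 17.0 kJ/mol.
B has the lowest total (17.0 kJ/mol).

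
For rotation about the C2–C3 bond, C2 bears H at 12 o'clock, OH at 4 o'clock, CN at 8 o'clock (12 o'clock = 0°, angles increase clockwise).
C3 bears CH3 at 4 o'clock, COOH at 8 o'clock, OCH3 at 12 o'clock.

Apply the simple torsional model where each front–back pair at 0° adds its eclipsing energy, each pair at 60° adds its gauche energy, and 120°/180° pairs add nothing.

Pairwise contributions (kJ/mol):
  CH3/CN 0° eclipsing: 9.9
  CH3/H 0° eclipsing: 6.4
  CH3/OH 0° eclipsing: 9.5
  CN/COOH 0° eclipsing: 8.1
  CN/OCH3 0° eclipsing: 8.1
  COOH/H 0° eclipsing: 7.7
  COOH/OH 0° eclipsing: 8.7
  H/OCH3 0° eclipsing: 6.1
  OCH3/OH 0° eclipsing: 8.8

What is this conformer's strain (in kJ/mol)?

This conformer (eclipsed): H(0°)/OCH3(0°) eclipsed 6.1; OH(120°)/CH3(120°) eclipsed 9.5; CN(240°)/COOH(240°) eclipsed 8.1 → 23.7 kJ/mol.

23.7 kJ/mol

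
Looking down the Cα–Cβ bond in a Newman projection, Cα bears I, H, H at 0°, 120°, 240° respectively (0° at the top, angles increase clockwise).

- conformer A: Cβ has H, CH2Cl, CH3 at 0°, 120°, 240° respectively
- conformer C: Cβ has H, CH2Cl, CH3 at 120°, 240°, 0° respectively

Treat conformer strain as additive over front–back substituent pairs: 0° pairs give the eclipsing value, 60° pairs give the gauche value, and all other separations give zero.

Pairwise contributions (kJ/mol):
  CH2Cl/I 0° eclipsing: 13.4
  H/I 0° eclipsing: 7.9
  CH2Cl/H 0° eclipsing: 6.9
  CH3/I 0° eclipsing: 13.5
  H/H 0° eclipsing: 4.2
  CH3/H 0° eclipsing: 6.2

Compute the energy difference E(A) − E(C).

-3.6 kJ/mol

A (eclipsed): I(0°)/H(0°) eclipsed 7.9; H(120°)/CH2Cl(120°) eclipsed 6.9; H(240°)/CH3(240°) eclipsed 6.2 → 21.0 kJ/mol.
C (eclipsed): I(0°)/CH3(0°) eclipsed 13.5; H(120°)/H(120°) eclipsed 4.2; H(240°)/CH2Cl(240°) eclipsed 6.9 → 24.6 kJ/mol.
E(A) − E(C) = 21.0 − 24.6 = -3.6 kJ/mol.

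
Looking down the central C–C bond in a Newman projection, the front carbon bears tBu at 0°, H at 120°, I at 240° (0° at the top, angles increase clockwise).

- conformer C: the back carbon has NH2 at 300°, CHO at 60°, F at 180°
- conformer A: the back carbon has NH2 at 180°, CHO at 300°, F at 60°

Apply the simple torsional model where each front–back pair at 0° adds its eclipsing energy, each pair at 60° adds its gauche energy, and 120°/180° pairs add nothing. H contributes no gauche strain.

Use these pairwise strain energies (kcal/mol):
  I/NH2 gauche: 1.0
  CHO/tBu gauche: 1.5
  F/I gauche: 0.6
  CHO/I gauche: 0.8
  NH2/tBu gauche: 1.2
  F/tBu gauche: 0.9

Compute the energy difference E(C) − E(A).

C is staggered. tBu at 0° is gauche with NH2 at 300° (1.2); tBu at 0° is gauche with CHO at 60° (1.5); I at 240° is gauche with NH2 at 300° (1.0); I at 240° is gauche with F at 180° (0.6). Total 4.3 kcal/mol.
A is staggered. tBu at 0° is gauche with CHO at 300° (1.5); tBu at 0° is gauche with F at 60° (0.9); I at 240° is gauche with NH2 at 180° (1.0); I at 240° is gauche with CHO at 300° (0.8). Total 4.2 kcal/mol.
E(C) − E(A) = 4.3 − 4.2 = +0.1 kcal/mol.

+0.1 kcal/mol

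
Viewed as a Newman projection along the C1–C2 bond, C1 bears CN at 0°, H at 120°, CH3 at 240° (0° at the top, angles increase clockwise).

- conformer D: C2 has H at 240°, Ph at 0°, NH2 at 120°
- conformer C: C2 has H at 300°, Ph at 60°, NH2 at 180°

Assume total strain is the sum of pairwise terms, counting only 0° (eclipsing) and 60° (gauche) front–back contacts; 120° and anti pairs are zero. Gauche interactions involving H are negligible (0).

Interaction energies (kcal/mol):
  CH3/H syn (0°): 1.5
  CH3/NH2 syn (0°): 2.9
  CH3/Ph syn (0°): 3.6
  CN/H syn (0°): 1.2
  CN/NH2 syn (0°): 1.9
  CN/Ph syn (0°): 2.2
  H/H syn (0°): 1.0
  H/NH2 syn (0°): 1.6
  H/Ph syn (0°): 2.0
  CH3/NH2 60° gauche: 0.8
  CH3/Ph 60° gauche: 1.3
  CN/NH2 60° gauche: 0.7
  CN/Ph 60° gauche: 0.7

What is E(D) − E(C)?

+3.8 kcal/mol

D (eclipsed): CN–Ph eclipsed, H–NH2 eclipsed, CH3–H eclipsed; 2.2 + 1.6 + 1.5 = 5.3 kcal/mol.
C (staggered): CN–Ph gauche, CH3–NH2 gauche; 0.7 + 0.8 = 1.5 kcal/mol.
E(D) − E(C) = 5.3 − 1.5 = +3.8 kcal/mol.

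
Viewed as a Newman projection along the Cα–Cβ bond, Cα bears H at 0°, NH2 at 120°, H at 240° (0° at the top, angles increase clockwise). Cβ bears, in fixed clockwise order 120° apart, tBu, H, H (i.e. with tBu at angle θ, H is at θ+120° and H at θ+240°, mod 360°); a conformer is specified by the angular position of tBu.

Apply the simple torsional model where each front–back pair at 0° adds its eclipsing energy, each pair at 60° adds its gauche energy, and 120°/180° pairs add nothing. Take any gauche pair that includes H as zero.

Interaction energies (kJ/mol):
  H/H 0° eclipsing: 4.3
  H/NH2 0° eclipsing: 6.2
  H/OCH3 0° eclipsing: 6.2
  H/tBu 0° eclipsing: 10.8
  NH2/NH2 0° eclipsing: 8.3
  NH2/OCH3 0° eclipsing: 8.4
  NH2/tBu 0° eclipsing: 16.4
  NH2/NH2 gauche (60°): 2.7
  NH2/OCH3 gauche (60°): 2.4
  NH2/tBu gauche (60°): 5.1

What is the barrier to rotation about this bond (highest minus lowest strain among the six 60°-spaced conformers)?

25.0 kJ/mol

tBu at 0° is eclipsed. H at 0° is eclipsed with tBu at 0° (10.8); NH2 at 120° is eclipsed with H at 120° (6.2); H at 240° is eclipsed with H at 240° (4.3). Total 21.3 kJ/mol.
tBu at 60° is staggered. NH2 at 120° is gauche with tBu at 60° (5.1). Total 5.1 kJ/mol.
tBu at 120° is eclipsed. H at 0° is eclipsed with H at 0° (4.3); NH2 at 120° is eclipsed with tBu at 120° (16.4); H at 240° is eclipsed with H at 240° (4.3). Total 25.0 kJ/mol.
tBu at 180° is staggered. NH2 at 120° is gauche with tBu at 180° (5.1). Total 5.1 kJ/mol.
tBu at 240° is eclipsed. H at 0° is eclipsed with H at 0° (4.3); NH2 at 120° is eclipsed with H at 120° (6.2); H at 240° is eclipsed with tBu at 240° (10.8). Total 21.3 kJ/mol.
tBu at 300° (staggered): no non-H gauche contacts → 0.0 kJ/mol.
Max at 120° (25.0 kJ/mol), min at 300° (0.0 kJ/mol); barrier = 25.0 kJ/mol.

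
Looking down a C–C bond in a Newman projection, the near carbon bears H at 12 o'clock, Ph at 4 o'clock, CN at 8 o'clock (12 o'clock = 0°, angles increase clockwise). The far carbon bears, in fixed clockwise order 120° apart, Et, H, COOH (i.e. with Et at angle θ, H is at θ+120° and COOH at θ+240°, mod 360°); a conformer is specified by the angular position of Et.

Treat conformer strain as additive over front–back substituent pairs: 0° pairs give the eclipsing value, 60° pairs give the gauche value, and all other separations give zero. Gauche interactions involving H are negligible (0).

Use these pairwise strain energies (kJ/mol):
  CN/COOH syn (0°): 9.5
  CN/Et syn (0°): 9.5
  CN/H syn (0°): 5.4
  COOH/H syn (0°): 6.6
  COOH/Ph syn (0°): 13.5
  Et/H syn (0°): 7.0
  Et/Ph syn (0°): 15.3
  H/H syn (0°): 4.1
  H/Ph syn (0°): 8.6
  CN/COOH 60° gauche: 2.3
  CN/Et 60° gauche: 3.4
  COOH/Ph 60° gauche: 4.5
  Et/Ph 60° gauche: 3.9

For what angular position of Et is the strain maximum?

120°

Et at 0° is eclipsed. H at 0° is eclipsed with Et at 0° (7.0); Ph at 120° is eclipsed with H at 120° (8.6); CN at 240° is eclipsed with COOH at 240° (9.5). Total 25.1 kJ/mol.
Et at 60° is staggered. Ph at 120° is gauche with Et at 60° (3.9); CN at 240° is gauche with COOH at 300° (2.3). Total 6.2 kJ/mol.
Et at 120° is eclipsed. H at 0° is eclipsed with COOH at 0° (6.6); Ph at 120° is eclipsed with Et at 120° (15.3); CN at 240° is eclipsed with H at 240° (5.4). Total 27.3 kJ/mol.
Et at 180° is staggered. Ph at 120° is gauche with Et at 180° (3.9); Ph at 120° is gauche with COOH at 60° (4.5); CN at 240° is gauche with Et at 180° (3.4). Total 11.8 kJ/mol.
Et at 240° is eclipsed. H at 0° is eclipsed with H at 0° (4.1); Ph at 120° is eclipsed with COOH at 120° (13.5); CN at 240° is eclipsed with Et at 240° (9.5). Total 27.1 kJ/mol.
Et at 300° is staggered. Ph at 120° is gauche with COOH at 180° (4.5); CN at 240° is gauche with Et at 300° (3.4); CN at 240° is gauche with COOH at 180° (2.3). Total 10.2 kJ/mol.
The maximum (27.3 kJ/mol) occurs with Et at 120°.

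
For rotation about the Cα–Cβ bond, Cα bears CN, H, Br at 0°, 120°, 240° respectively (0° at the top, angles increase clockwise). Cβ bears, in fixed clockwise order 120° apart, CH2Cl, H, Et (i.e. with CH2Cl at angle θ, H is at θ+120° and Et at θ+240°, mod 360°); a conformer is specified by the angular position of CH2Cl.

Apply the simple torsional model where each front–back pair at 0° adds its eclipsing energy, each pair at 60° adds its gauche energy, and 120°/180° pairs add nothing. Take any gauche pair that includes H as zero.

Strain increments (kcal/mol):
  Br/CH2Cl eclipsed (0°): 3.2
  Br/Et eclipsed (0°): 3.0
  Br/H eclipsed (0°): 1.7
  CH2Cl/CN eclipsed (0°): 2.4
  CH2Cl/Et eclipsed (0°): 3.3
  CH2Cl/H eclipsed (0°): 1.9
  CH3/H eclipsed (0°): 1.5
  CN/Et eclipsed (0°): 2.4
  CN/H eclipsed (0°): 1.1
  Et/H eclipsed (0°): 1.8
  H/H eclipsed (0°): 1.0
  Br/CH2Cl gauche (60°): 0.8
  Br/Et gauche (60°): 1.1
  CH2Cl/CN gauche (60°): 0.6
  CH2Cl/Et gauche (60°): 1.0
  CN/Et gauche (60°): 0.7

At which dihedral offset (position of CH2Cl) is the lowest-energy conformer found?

CH2Cl at 0° (eclipsed): CN(0°)/CH2Cl(0°) eclipsed 2.4; H(120°)/H(120°) eclipsed 1.0; Br(240°)/Et(240°) eclipsed 3.0 → 6.4 kcal/mol.
CH2Cl at 60° (staggered): CN(0°)/CH2Cl(60°) gauche 0.6; CN(0°)/Et(300°) gauche 0.7; Br(240°)/Et(300°) gauche 1.1 → 2.4 kcal/mol.
CH2Cl at 120° (eclipsed): CN(0°)/Et(0°) eclipsed 2.4; H(120°)/CH2Cl(120°) eclipsed 1.9; Br(240°)/H(240°) eclipsed 1.7 → 6.0 kcal/mol.
CH2Cl at 180° (staggered): CN(0°)/Et(60°) gauche 0.7; Br(240°)/CH2Cl(180°) gauche 0.8 → 1.5 kcal/mol.
CH2Cl at 240° (eclipsed): CN(0°)/H(0°) eclipsed 1.1; H(120°)/Et(120°) eclipsed 1.8; Br(240°)/CH2Cl(240°) eclipsed 3.2 → 6.1 kcal/mol.
CH2Cl at 300° (staggered): CN(0°)/CH2Cl(300°) gauche 0.6; Br(240°)/CH2Cl(300°) gauche 0.8; Br(240°)/Et(180°) gauche 1.1 → 2.5 kcal/mol.
The minimum (1.5 kcal/mol) occurs with CH2Cl at 180°.

180°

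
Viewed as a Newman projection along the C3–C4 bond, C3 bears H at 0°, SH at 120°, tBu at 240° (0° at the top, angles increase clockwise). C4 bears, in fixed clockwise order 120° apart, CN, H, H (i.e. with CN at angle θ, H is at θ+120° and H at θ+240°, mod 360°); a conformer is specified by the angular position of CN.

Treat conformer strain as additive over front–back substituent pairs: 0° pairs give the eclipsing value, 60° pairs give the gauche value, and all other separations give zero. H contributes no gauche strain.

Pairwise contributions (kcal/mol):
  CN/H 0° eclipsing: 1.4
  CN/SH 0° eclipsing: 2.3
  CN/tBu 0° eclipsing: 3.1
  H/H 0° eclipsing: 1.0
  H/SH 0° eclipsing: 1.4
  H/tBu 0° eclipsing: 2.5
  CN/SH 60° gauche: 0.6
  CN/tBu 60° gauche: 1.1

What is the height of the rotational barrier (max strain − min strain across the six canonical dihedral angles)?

CN at 0° (eclipsed): H(0°)/CN(0°) eclipsed 1.4; SH(120°)/H(120°) eclipsed 1.4; tBu(240°)/H(240°) eclipsed 2.5 → 5.3 kcal/mol.
CN at 60° (staggered): SH(120°)/CN(60°) gauche 0.6 → 0.6 kcal/mol.
CN at 120° (eclipsed): H(0°)/H(0°) eclipsed 1.0; SH(120°)/CN(120°) eclipsed 2.3; tBu(240°)/H(240°) eclipsed 2.5 → 5.8 kcal/mol.
CN at 180° (staggered): SH(120°)/CN(180°) gauche 0.6; tBu(240°)/CN(180°) gauche 1.1 → 1.7 kcal/mol.
CN at 240° (eclipsed): H(0°)/H(0°) eclipsed 1.0; SH(120°)/H(120°) eclipsed 1.4; tBu(240°)/CN(240°) eclipsed 3.1 → 5.5 kcal/mol.
CN at 300° (staggered): tBu(240°)/CN(300°) gauche 1.1 → 1.1 kcal/mol.
Max at 120° (5.8 kcal/mol), min at 60° (0.6 kcal/mol); barrier = 5.2 kcal/mol.

5.2 kcal/mol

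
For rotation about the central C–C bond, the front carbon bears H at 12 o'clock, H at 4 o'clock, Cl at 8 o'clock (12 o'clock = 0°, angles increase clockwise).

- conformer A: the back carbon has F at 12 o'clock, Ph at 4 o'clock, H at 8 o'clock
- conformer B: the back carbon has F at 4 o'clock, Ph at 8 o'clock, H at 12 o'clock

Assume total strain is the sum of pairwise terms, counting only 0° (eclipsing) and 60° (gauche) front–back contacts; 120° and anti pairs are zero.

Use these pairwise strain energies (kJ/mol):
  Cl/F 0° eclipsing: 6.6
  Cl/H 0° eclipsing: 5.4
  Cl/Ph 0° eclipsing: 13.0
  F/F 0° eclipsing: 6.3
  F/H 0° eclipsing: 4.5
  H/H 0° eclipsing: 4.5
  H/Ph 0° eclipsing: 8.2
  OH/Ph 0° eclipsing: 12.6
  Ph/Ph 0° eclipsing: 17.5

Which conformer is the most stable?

A

A is eclipsed. H at 0° is eclipsed with F at 0° (4.5); H at 120° is eclipsed with Ph at 120° (8.2); Cl at 240° is eclipsed with H at 240° (5.4). Total 18.1 kJ/mol.
B is eclipsed. H at 0° is eclipsed with H at 0° (4.5); H at 120° is eclipsed with F at 120° (4.5); Cl at 240° is eclipsed with Ph at 240° (13.0). Total 22.0 kJ/mol.
A has the lowest total (18.1 kJ/mol).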